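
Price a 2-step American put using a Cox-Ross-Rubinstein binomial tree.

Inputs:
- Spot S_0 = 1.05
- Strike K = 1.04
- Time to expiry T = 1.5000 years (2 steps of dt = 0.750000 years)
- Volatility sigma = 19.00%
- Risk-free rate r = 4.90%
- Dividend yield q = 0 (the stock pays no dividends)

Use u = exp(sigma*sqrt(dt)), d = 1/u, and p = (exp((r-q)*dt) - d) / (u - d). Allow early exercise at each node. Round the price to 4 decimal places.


dt = T/N = 0.750000
u = exp(sigma*sqrt(dt)) = 1.178856; d = 1/u = 0.848280
p = (exp((r-q)*dt) - d) / (u - d) = 0.572194
Discount per step: exp(-r*dt) = 0.963917
Stock lattice S(k, i) with i counting down-moves:
  k=0: S(0,0) = 1.0500
  k=1: S(1,0) = 1.2378; S(1,1) = 0.8907
  k=2: S(2,0) = 1.4592; S(2,1) = 1.0500; S(2,2) = 0.7556
Terminal payoffs V(N, i) = max(K - S_T, 0):
  V(2,0) = 0.000000; V(2,1) = 0.000000; V(2,2) = 0.284443
Backward induction: V(k, i) = exp(-r*dt) * [p * V(k+1, i) + (1-p) * V(k+1, i+1)]; then take max(V_cont, immediate exercise) for American.
  V(1,0) = exp(-r*dt) * [p*0.000000 + (1-p)*0.000000] = 0.000000; exercise = 0.000000; V(1,0) = max -> 0.000000
  V(1,1) = exp(-r*dt) * [p*0.000000 + (1-p)*0.284443] = 0.117296; exercise = 0.149306; V(1,1) = max -> 0.149306
  V(0,0) = exp(-r*dt) * [p*0.000000 + (1-p)*0.149306] = 0.061569; exercise = 0.000000; V(0,0) = max -> 0.061569

Answer: Price = V(0,0) = 0.0616


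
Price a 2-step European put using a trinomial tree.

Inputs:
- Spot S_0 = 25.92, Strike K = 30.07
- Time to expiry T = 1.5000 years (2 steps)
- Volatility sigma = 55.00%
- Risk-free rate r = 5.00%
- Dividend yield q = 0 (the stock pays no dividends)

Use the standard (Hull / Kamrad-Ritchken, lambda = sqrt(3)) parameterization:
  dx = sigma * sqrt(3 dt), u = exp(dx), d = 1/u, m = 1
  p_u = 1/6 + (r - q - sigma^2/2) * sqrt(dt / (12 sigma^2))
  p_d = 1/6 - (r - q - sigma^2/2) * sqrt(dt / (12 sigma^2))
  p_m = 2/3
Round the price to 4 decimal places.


Answer: Price = V(0,0) = 7.8846

Derivation:
dt = T/N = 0.750000; dx = sigma*sqrt(3*dt) = 0.825000
u = exp(dx) = 2.281881; d = 1/u = 0.438235
p_u = 0.120644, p_m = 0.666667, p_d = 0.212689
Discount per step: exp(-r*dt) = 0.963194
Stock lattice S(k, j) with j the centered position index:
  k=0: S(0,+0) = 25.9200
  k=1: S(1,-1) = 11.3591; S(1,+0) = 25.9200; S(1,+1) = 59.1463
  k=2: S(2,-2) = 4.9779; S(2,-1) = 11.3591; S(2,+0) = 25.9200; S(2,+1) = 59.1463; S(2,+2) = 134.9649
Terminal payoffs V(N, j) = max(K - S_T, 0):
  V(2,-2) = 25.092066; V(2,-1) = 18.710949; V(2,+0) = 4.150000; V(2,+1) = 0.000000; V(2,+2) = 0.000000
Backward induction: V(k, j) = exp(-r*dt) * [p_u * V(k+1, j+1) + p_m * V(k+1, j) + p_d * V(k+1, j-1)]
  V(1,-1) = exp(-r*dt) * [p_u*4.150000 + p_m*18.710949 + p_d*25.092066] = 17.637491
  V(1,+0) = exp(-r*dt) * [p_u*0.000000 + p_m*4.150000 + p_d*18.710949] = 6.497986
  V(1,+1) = exp(-r*dt) * [p_u*0.000000 + p_m*0.000000 + p_d*4.150000] = 0.850174
  V(0,+0) = exp(-r*dt) * [p_u*0.850174 + p_m*6.497986 + p_d*17.637491] = 7.884581


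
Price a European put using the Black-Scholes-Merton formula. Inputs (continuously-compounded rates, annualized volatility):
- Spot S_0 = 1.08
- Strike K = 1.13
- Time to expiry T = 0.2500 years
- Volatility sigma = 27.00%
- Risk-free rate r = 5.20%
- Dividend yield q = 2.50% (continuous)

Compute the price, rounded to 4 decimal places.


Answer: Price = 0.0823

Derivation:
d1 = (ln(S/K) + (r - q + 0.5*sigma^2) * T) / (sigma * sqrt(T)) = -0.21773401
d2 = d1 - sigma * sqrt(T) = -0.35273401
exp(-rT) = 0.98708414; exp(-qT) = 0.99376949
P = K * exp(-rT) * N(-d2) - S_0 * exp(-qT) * N(-d1)
N(-d1) = 0.58618182; N(-d2) = 0.63785607
P = 1.1300 * 0.98708414 * 0.63785607 - 1.0800 * 0.99376949 * 0.58618182 = 0.0823


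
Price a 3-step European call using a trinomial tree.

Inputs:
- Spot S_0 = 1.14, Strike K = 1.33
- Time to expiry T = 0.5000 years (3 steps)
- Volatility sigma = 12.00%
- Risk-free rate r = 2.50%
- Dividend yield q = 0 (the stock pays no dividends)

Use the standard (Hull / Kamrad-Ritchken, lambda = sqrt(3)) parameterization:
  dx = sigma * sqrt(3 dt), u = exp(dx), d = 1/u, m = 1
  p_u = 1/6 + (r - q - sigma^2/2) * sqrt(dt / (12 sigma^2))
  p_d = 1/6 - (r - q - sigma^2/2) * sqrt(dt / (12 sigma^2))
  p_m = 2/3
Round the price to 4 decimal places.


dt = T/N = 0.166667; dx = sigma*sqrt(3*dt) = 0.084853
u = exp(dx) = 1.088557; d = 1/u = 0.918647
p_u = 0.184148, p_m = 0.666667, p_d = 0.149185
Discount per step: exp(-r*dt) = 0.995842
Stock lattice S(k, j) with j the centered position index:
  k=0: S(0,+0) = 1.1400
  k=1: S(1,-1) = 1.0473; S(1,+0) = 1.1400; S(1,+1) = 1.2410
  k=2: S(2,-2) = 0.9621; S(2,-1) = 1.0473; S(2,+0) = 1.1400; S(2,+1) = 1.2410; S(2,+2) = 1.3508
  k=3: S(3,-3) = 0.8838; S(3,-2) = 0.9621; S(3,-1) = 1.0473; S(3,+0) = 1.1400; S(3,+1) = 1.2410; S(3,+2) = 1.3508; S(3,+3) = 1.4705
Terminal payoffs V(N, j) = max(S_T - K, 0):
  V(3,-3) = 0.000000; V(3,-2) = 0.000000; V(3,-1) = 0.000000; V(3,+0) = 0.000000; V(3,+1) = 0.000000; V(3,+2) = 0.020850; V(3,+3) = 0.140477
Backward induction: V(k, j) = exp(-r*dt) * [p_u * V(k+1, j+1) + p_m * V(k+1, j) + p_d * V(k+1, j-1)]
  V(2,-2) = exp(-r*dt) * [p_u*0.000000 + p_m*0.000000 + p_d*0.000000] = 0.000000
  V(2,-1) = exp(-r*dt) * [p_u*0.000000 + p_m*0.000000 + p_d*0.000000] = 0.000000
  V(2,+0) = exp(-r*dt) * [p_u*0.000000 + p_m*0.000000 + p_d*0.000000] = 0.000000
  V(2,+1) = exp(-r*dt) * [p_u*0.020850 + p_m*0.000000 + p_d*0.000000] = 0.003823
  V(2,+2) = exp(-r*dt) * [p_u*0.140477 + p_m*0.020850 + p_d*0.000000] = 0.039603
  V(1,-1) = exp(-r*dt) * [p_u*0.000000 + p_m*0.000000 + p_d*0.000000] = 0.000000
  V(1,+0) = exp(-r*dt) * [p_u*0.003823 + p_m*0.000000 + p_d*0.000000] = 0.000701
  V(1,+1) = exp(-r*dt) * [p_u*0.039603 + p_m*0.003823 + p_d*0.000000] = 0.009801
  V(0,+0) = exp(-r*dt) * [p_u*0.009801 + p_m*0.000701 + p_d*0.000000] = 0.002263

Answer: Price = V(0,0) = 0.0023


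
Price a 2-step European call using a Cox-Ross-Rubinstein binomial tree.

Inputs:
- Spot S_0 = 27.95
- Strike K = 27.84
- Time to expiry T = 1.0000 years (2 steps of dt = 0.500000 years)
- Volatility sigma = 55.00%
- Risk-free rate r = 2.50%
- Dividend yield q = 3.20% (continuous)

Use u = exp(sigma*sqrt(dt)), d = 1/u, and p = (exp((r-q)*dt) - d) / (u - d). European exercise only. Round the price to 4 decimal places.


dt = T/N = 0.500000
u = exp(sigma*sqrt(dt)) = 1.475370; d = 1/u = 0.677796
p = (exp((r-q)*dt) - d) / (u - d) = 0.399599
Discount per step: exp(-r*dt) = 0.987578
Stock lattice S(k, i) with i counting down-moves:
  k=0: S(0,0) = 27.9500
  k=1: S(1,0) = 41.2366; S(1,1) = 18.9444
  k=2: S(2,0) = 60.8392; S(2,1) = 27.9500; S(2,2) = 12.8404
Terminal payoffs V(N, i) = max(S_T - K, 0):
  V(2,0) = 32.999221; V(2,1) = 0.110000; V(2,2) = 0.000000
Backward induction: V(k, i) = exp(-r*dt) * [p * V(k+1, i) + (1-p) * V(k+1, i+1)].
  V(1,0) = exp(-r*dt) * [p*32.999221 + (1-p)*0.110000] = 13.087887
  V(1,1) = exp(-r*dt) * [p*0.110000 + (1-p)*0.000000] = 0.043410
  V(0,0) = exp(-r*dt) * [p*13.087887 + (1-p)*0.043410] = 5.190684

Answer: Price = V(0,0) = 5.1907


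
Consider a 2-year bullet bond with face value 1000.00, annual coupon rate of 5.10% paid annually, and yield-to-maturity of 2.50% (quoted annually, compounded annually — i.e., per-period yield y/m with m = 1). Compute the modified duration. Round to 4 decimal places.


Answer: Modified duration = 1.9050

Derivation:
Coupon per period c = face * coupon_rate / m = 51.000000
Periods per year m = 1; per-period yield y/m = 0.025000
Number of cashflows N = 2
Cashflows (t years, CF_t, discount factor 1/(1+y/m)^(m*t), PV):
  t = 1.0000: CF_t = 51.000000, DF = 0.975610, PV = 49.756098
  t = 2.0000: CF_t = 1051.000000, DF = 0.951814, PV = 1000.356930
Price P = sum_t PV_t = 1050.113028
First compute Macaulay numerator sum_t t * PV_t:
  t * PV_t at t = 1.0000: 49.756098
  t * PV_t at t = 2.0000: 2000.713861
Macaulay duration D = 2050.469958 / 1050.113028 = 1.952618
Modified duration = D / (1 + y/m) = 1.952618 / (1 + 0.025000) = 1.904994


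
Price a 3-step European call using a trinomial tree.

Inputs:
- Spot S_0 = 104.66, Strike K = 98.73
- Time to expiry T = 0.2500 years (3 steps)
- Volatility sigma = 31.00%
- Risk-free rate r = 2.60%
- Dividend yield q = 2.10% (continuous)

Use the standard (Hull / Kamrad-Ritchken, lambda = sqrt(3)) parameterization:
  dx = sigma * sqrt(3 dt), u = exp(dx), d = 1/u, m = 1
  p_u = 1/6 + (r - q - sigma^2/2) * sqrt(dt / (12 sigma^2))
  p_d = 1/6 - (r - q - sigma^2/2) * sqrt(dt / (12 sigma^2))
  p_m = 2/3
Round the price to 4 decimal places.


Answer: Price = V(0,0) = 9.8736

Derivation:
dt = T/N = 0.083333; dx = sigma*sqrt(3*dt) = 0.155000
u = exp(dx) = 1.167658; d = 1/u = 0.856415
p_u = 0.155094, p_m = 0.666667, p_d = 0.178239
Discount per step: exp(-r*dt) = 0.997836
Stock lattice S(k, j) with j the centered position index:
  k=0: S(0,+0) = 104.6600
  k=1: S(1,-1) = 89.6324; S(1,+0) = 104.6600; S(1,+1) = 122.2071
  k=2: S(2,-2) = 76.7626; S(2,-1) = 89.6324; S(2,+0) = 104.6600; S(2,+1) = 122.2071; S(2,+2) = 142.6961
  k=3: S(3,-3) = 65.7406; S(3,-2) = 76.7626; S(3,-1) = 89.6324; S(3,+0) = 104.6600; S(3,+1) = 122.2071; S(3,+2) = 142.6961; S(3,+3) = 166.6202
Terminal payoffs V(N, j) = max(S_T - K, 0):
  V(3,-3) = 0.000000; V(3,-2) = 0.000000; V(3,-1) = 0.000000; V(3,+0) = 5.930000; V(3,+1) = 23.477082; V(3,+2) = 43.966072; V(3,+3) = 67.890205
Backward induction: V(k, j) = exp(-r*dt) * [p_u * V(k+1, j+1) + p_m * V(k+1, j) + p_d * V(k+1, j-1)]
  V(2,-2) = exp(-r*dt) * [p_u*0.000000 + p_m*0.000000 + p_d*0.000000] = 0.000000
  V(2,-1) = exp(-r*dt) * [p_u*5.930000 + p_m*0.000000 + p_d*0.000000] = 0.917717
  V(2,+0) = exp(-r*dt) * [p_u*23.477082 + p_m*5.930000 + p_d*0.000000] = 7.578053
  V(2,+1) = exp(-r*dt) * [p_u*43.966072 + p_m*23.477082 + p_d*5.930000] = 23.476304
  V(2,+2) = exp(-r*dt) * [p_u*67.890205 + p_m*43.966072 + p_d*23.477082] = 43.929338
  V(1,-1) = exp(-r*dt) * [p_u*7.578053 + p_m*0.917717 + p_d*0.000000] = 1.783255
  V(1,+0) = exp(-r*dt) * [p_u*23.476304 + p_m*7.578053 + p_d*0.917717] = 8.837476
  V(1,+1) = exp(-r*dt) * [p_u*43.929338 + p_m*23.476304 + p_d*7.578053] = 23.763214
  V(0,+0) = exp(-r*dt) * [p_u*23.763214 + p_m*8.837476 + p_d*1.783255] = 9.873615


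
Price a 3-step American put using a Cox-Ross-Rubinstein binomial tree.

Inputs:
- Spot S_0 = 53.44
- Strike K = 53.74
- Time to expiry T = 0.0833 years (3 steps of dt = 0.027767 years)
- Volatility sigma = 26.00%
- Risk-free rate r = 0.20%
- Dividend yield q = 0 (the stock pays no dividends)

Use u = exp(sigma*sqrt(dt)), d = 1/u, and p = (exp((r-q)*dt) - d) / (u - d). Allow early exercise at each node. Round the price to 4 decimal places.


Answer: Price = V(0,0) = 1.8867

Derivation:
dt = T/N = 0.027767
u = exp(sigma*sqrt(dt)) = 1.044277; d = 1/u = 0.957600
p = (exp((r-q)*dt) - d) / (u - d) = 0.489811
Discount per step: exp(-r*dt) = 0.999944
Stock lattice S(k, i) with i counting down-moves:
  k=0: S(0,0) = 53.4400
  k=1: S(1,0) = 55.8062; S(1,1) = 51.1742
  k=2: S(2,0) = 58.2771; S(2,1) = 53.4400; S(2,2) = 49.0044
  k=3: S(3,0) = 60.8574; S(3,1) = 55.8062; S(3,2) = 51.1742; S(3,3) = 46.9266
Terminal payoffs V(N, i) = max(K - S_T, 0):
  V(3,0) = 0.000000; V(3,1) = 0.000000; V(3,2) = 2.565833; V(3,3) = 6.813360
Backward induction: V(k, i) = exp(-r*dt) * [p * V(k+1, i) + (1-p) * V(k+1, i+1)]; then take max(V_cont, immediate exercise) for American.
  V(2,0) = exp(-r*dt) * [p*0.000000 + (1-p)*0.000000] = 0.000000; exercise = 0.000000; V(2,0) = max -> 0.000000
  V(2,1) = exp(-r*dt) * [p*0.000000 + (1-p)*2.565833] = 1.308986; exercise = 0.300000; V(2,1) = max -> 1.308986
  V(2,2) = exp(-r*dt) * [p*2.565833 + (1-p)*6.813360] = 4.732610; exercise = 4.735595; V(2,2) = max -> 4.735595
  V(1,0) = exp(-r*dt) * [p*0.000000 + (1-p)*1.308986] = 0.667793; exercise = 0.000000; V(1,0) = max -> 0.667793
  V(1,1) = exp(-r*dt) * [p*1.308986 + (1-p)*4.735595] = 3.057034; exercise = 2.565833; V(1,1) = max -> 3.057034
  V(0,0) = exp(-r*dt) * [p*0.667793 + (1-p)*3.057034] = 1.886652; exercise = 0.300000; V(0,0) = max -> 1.886652


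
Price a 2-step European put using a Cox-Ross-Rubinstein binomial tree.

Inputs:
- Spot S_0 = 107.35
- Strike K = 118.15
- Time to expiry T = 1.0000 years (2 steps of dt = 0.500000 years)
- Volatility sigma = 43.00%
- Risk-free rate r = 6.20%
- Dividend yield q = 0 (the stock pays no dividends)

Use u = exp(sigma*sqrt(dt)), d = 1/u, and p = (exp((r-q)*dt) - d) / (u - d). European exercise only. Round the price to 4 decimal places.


dt = T/N = 0.500000
u = exp(sigma*sqrt(dt)) = 1.355345; d = 1/u = 0.737820
p = (exp((r-q)*dt) - d) / (u - d) = 0.475553
Discount per step: exp(-r*dt) = 0.969476
Stock lattice S(k, i) with i counting down-moves:
  k=0: S(0,0) = 107.3500
  k=1: S(1,0) = 145.4963; S(1,1) = 79.2049
  k=2: S(2,0) = 197.1976; S(2,1) = 107.3500; S(2,2) = 58.4390
Terminal payoffs V(N, i) = max(K - S_T, 0):
  V(2,0) = 0.000000; V(2,1) = 10.800000; V(2,2) = 59.711046
Backward induction: V(k, i) = exp(-r*dt) * [p * V(k+1, i) + (1-p) * V(k+1, i+1)].
  V(1,0) = exp(-r*dt) * [p*0.000000 + (1-p)*10.800000] = 5.491138
  V(1,1) = exp(-r*dt) * [p*10.800000 + (1-p)*59.711046] = 35.338604
  V(0,0) = exp(-r*dt) * [p*5.491138 + (1-p)*35.338604] = 20.499130

Answer: Price = V(0,0) = 20.4991


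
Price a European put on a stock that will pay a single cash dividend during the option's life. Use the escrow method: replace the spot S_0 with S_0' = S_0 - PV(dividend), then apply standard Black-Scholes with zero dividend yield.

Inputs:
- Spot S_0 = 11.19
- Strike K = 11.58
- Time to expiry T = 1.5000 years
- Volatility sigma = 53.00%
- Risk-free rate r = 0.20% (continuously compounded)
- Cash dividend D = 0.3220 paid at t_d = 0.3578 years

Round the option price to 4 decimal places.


PV(D) = D * exp(-r * t_d) = 0.3220 * 0.99928466 = 0.32176966
S_0' = S_0 - PV(D) = 11.1900 - 0.32176966 = 10.86823034
d1 = (ln(S_0'/K) + (r + sigma^2/2)*T) / (sigma*sqrt(T)) = 0.23145277
d2 = d1 - sigma*sqrt(T) = -0.41766201
exp(-rT) = 0.99700450
N(-d1) = 0.40848154; N(-d2) = 0.66190288
P = K * exp(-rT) * N(-d2) - S_0' * N(-d1) = 11.5800 * 0.99700450 * 0.66190288 - 10.86823034 * 0.40848154 = 3.2024

Answer: Price = 3.2024


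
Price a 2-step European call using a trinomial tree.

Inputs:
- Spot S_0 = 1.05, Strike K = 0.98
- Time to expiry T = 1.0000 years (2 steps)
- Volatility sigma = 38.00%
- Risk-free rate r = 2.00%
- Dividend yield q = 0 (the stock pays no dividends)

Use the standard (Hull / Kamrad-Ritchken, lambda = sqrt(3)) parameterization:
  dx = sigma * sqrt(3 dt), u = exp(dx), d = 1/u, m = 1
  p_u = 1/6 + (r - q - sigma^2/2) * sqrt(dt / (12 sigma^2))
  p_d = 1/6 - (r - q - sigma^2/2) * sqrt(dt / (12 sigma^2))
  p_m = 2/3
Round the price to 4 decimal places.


dt = T/N = 0.500000; dx = sigma*sqrt(3*dt) = 0.465403
u = exp(dx) = 1.592656; d = 1/u = 0.627882
p_u = 0.138626, p_m = 0.666667, p_d = 0.194707
Discount per step: exp(-r*dt) = 0.990050
Stock lattice S(k, j) with j the centered position index:
  k=0: S(0,+0) = 1.0500
  k=1: S(1,-1) = 0.6593; S(1,+0) = 1.0500; S(1,+1) = 1.6723
  k=2: S(2,-2) = 0.4139; S(2,-1) = 0.6593; S(2,+0) = 1.0500; S(2,+1) = 1.6723; S(2,+2) = 2.6634
Terminal payoffs V(N, j) = max(S_T - K, 0):
  V(2,-2) = 0.000000; V(2,-1) = 0.000000; V(2,+0) = 0.070000; V(2,+1) = 0.692289; V(2,+2) = 1.683381
Backward induction: V(k, j) = exp(-r*dt) * [p_u * V(k+1, j+1) + p_m * V(k+1, j) + p_d * V(k+1, j-1)]
  V(1,-1) = exp(-r*dt) * [p_u*0.070000 + p_m*0.000000 + p_d*0.000000] = 0.009607
  V(1,+0) = exp(-r*dt) * [p_u*0.692289 + p_m*0.070000 + p_d*0.000000] = 0.141217
  V(1,+1) = exp(-r*dt) * [p_u*1.683381 + p_m*0.692289 + p_d*0.070000] = 0.701467
  V(0,+0) = exp(-r*dt) * [p_u*0.701467 + p_m*0.141217 + p_d*0.009607] = 0.191334

Answer: Price = V(0,0) = 0.1913


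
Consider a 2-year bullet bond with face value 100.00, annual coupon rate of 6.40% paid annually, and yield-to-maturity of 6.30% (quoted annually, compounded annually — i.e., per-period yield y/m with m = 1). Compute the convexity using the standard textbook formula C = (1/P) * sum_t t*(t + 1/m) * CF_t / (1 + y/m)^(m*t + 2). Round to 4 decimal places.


Answer: Convexity = 5.0971

Derivation:
Coupon per period c = face * coupon_rate / m = 6.400000
Periods per year m = 1; per-period yield y/m = 0.063000
Number of cashflows N = 2
Cashflows (t years, CF_t, discount factor 1/(1+y/m)^(m*t), PV):
  t = 1.0000: CF_t = 6.400000, DF = 0.940734, PV = 6.020696
  t = 2.0000: CF_t = 106.400000, DF = 0.884980, PV = 94.161875
Price P = sum_t PV_t = 100.182571
Convexity numerator sum_t t*(t + 1/m) * CF_t / (1+y/m)^(m*t + 2):
  t = 1.0000: term = 10.656392
  t = 2.0000: term = 499.988275
Convexity = (1/P) * sum = 510.644667 / 100.182571 = 5.097141


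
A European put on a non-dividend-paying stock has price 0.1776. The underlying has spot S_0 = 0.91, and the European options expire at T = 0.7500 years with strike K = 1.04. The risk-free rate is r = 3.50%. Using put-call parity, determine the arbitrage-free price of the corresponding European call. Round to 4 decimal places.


Put-call parity: C - P = S_0 * exp(-qT) - K * exp(-rT).
S_0 * exp(-qT) = 0.9100 * 1.00000000 = 0.91000000
K * exp(-rT) = 1.0400 * 0.97409154 = 1.01305520
C = P + S*exp(-qT) - K*exp(-rT)
C = 0.1776 + 0.91000000 - 1.01305520 = 0.0745

Answer: Call price = 0.0745


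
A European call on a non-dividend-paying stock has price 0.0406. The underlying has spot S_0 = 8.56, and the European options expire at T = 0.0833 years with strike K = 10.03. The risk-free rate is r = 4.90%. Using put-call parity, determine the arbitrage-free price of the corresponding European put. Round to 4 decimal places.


Put-call parity: C - P = S_0 * exp(-qT) - K * exp(-rT).
S_0 * exp(-qT) = 8.5600 * 1.00000000 = 8.56000000
K * exp(-rT) = 10.0300 * 0.99592662 = 9.98914399
P = C - S*exp(-qT) + K*exp(-rT)
P = 0.0406 - 8.56000000 + 9.98914399 = 1.4697

Answer: Put price = 1.4697


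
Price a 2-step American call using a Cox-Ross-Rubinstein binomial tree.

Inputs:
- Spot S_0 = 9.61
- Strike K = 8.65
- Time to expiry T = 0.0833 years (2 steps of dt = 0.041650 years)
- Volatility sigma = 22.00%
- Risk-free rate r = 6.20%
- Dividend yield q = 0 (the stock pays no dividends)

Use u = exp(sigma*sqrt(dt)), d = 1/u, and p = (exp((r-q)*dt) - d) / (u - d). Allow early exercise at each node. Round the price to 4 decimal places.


dt = T/N = 0.041650
u = exp(sigma*sqrt(dt)) = 1.045922; d = 1/u = 0.956095
p = (exp((r-q)*dt) - d) / (u - d) = 0.517562
Discount per step: exp(-r*dt) = 0.997421
Stock lattice S(k, i) with i counting down-moves:
  k=0: S(0,0) = 9.6100
  k=1: S(1,0) = 10.0513; S(1,1) = 9.1881
  k=2: S(2,0) = 10.5129; S(2,1) = 9.6100; S(2,2) = 8.7847
Terminal payoffs V(N, i) = max(S_T - K, 0):
  V(2,0) = 1.862877; V(2,1) = 0.960000; V(2,2) = 0.134665
Backward induction: V(k, i) = exp(-r*dt) * [p * V(k+1, i) + (1-p) * V(k+1, i+1)]; then take max(V_cont, immediate exercise) for American.
  V(1,0) = exp(-r*dt) * [p*1.862877 + (1-p)*0.960000] = 1.423614; exercise = 1.401306; V(1,0) = max -> 1.423614
  V(1,1) = exp(-r*dt) * [p*0.960000 + (1-p)*0.134665] = 0.560378; exercise = 0.538070; V(1,1) = max -> 0.560378
  V(0,0) = exp(-r*dt) * [p*1.423614 + (1-p)*0.560378] = 1.004559; exercise = 0.960000; V(0,0) = max -> 1.004559

Answer: Price = V(0,0) = 1.0046


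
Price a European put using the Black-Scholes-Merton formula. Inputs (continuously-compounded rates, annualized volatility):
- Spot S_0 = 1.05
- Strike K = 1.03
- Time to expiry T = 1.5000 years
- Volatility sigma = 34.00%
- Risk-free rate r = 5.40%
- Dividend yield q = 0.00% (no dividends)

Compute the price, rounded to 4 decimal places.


d1 = (ln(S/K) + (r - q + 0.5*sigma^2) * T) / (sigma * sqrt(T)) = 0.44890829
d2 = d1 - sigma * sqrt(T) = 0.03249503
exp(-rT) = 0.92219369; exp(-qT) = 1.00000000
P = K * exp(-rT) * N(-d2) - S_0 * exp(-qT) * N(-d1)
N(-d1) = 0.32674891; N(-d2) = 0.48703864
P = 1.0300 * 0.92219369 * 0.48703864 - 1.0500 * 1.00000000 * 0.32674891 = 0.1195

Answer: Price = 0.1195


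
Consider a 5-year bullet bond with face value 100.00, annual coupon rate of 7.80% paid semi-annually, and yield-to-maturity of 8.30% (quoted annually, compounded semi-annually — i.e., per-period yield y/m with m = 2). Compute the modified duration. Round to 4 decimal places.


Answer: Modified duration = 4.0571

Derivation:
Coupon per period c = face * coupon_rate / m = 3.900000
Periods per year m = 2; per-period yield y/m = 0.041500
Number of cashflows N = 10
Cashflows (t years, CF_t, discount factor 1/(1+y/m)^(m*t), PV):
  t = 0.5000: CF_t = 3.900000, DF = 0.960154, PV = 3.744599
  t = 1.0000: CF_t = 3.900000, DF = 0.921895, PV = 3.595390
  t = 1.5000: CF_t = 3.900000, DF = 0.885161, PV = 3.452127
  t = 2.0000: CF_t = 3.900000, DF = 0.849890, PV = 3.314572
  t = 2.5000: CF_t = 3.900000, DF = 0.816025, PV = 3.182499
  t = 3.0000: CF_t = 3.900000, DF = 0.783510, PV = 3.055688
  t = 3.5000: CF_t = 3.900000, DF = 0.752290, PV = 2.933930
  t = 4.0000: CF_t = 3.900000, DF = 0.722314, PV = 2.817023
  t = 4.5000: CF_t = 3.900000, DF = 0.693532, PV = 2.704775
  t = 5.0000: CF_t = 103.900000, DF = 0.665897, PV = 69.186730
Price P = sum_t PV_t = 97.987333
First compute Macaulay numerator sum_t t * PV_t:
  t * PV_t at t = 0.5000: 1.872300
  t * PV_t at t = 1.0000: 3.595390
  t * PV_t at t = 1.5000: 5.178191
  t * PV_t at t = 2.0000: 6.629145
  t * PV_t at t = 2.5000: 7.956247
  t * PV_t at t = 3.0000: 9.167063
  t * PV_t at t = 3.5000: 10.268754
  t * PV_t at t = 4.0000: 11.268093
  t * PV_t at t = 4.5000: 12.171487
  t * PV_t at t = 5.0000: 345.933650
Macaulay duration D = 414.040319 / 97.987333 = 4.225447
Modified duration = D / (1 + y/m) = 4.225447 / (1 + 0.041500) = 4.057079


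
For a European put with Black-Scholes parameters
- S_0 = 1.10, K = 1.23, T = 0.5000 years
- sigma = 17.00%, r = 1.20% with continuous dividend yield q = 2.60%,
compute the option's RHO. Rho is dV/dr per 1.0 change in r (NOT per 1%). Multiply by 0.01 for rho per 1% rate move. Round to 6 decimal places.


d1 = -0.9273829352; d2 = -1.0475910880
phi(d1) = 0.2595105071; exp(-qT) = 0.9870841350; exp(-rT) = 0.9940179641
N(-d2) = 0.8525864774
Rho = -K*T*exp(-rT)*N(-d2) = -1.2300 * 0.5000 * 0.9940179641 * 0.8525864774 = -0.521204

Answer: Rho = -0.521204


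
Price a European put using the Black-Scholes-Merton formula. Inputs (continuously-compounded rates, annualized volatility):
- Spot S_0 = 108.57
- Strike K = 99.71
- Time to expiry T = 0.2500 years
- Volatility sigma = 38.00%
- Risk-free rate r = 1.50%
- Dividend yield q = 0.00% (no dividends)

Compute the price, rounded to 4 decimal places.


d1 = (ln(S/K) + (r - q + 0.5*sigma^2) * T) / (sigma * sqrt(T)) = 0.56278502
d2 = d1 - sigma * sqrt(T) = 0.37278502
exp(-rT) = 0.99625702; exp(-qT) = 1.00000000
P = K * exp(-rT) * N(-d2) - S_0 * exp(-qT) * N(-d1)
N(-d1) = 0.28679064; N(-d2) = 0.35465423
P = 99.7100 * 0.99625702 * 0.35465423 - 108.5700 * 1.00000000 * 0.28679064 = 4.0934

Answer: Price = 4.0934


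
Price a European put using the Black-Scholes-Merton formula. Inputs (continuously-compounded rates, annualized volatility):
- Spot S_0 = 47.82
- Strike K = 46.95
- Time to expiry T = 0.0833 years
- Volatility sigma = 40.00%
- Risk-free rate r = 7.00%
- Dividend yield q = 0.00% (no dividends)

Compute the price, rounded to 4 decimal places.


d1 = (ln(S/K) + (r - q + 0.5*sigma^2) * T) / (sigma * sqrt(T)) = 0.26727215
d2 = d1 - sigma * sqrt(T) = 0.15182519
exp(-rT) = 0.99418597; exp(-qT) = 1.00000000
P = K * exp(-rT) * N(-d2) - S_0 * exp(-qT) * N(-d1)
N(-d1) = 0.39462981; N(-d2) = 0.43966241
P = 46.9500 * 0.99418597 * 0.43966241 - 47.8200 * 1.00000000 * 0.39462981 = 1.6509

Answer: Price = 1.6509


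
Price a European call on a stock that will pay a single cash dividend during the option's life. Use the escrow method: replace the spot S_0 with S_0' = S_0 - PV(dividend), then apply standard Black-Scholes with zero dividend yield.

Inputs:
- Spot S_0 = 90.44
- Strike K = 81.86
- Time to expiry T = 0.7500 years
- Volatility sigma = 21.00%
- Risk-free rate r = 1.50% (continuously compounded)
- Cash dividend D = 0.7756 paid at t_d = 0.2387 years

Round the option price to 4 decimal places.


Answer: Price = 11.4922

Derivation:
PV(D) = D * exp(-r * t_d) = 0.7756 * 0.99642590 = 0.77282793
S_0' = S_0 - PV(D) = 90.4400 - 0.77282793 = 89.66717207
d1 = (ln(S_0'/K) + (r + sigma^2/2)*T) / (sigma*sqrt(T)) = 0.65368013
d2 = d1 - sigma*sqrt(T) = 0.47181480
exp(-rT) = 0.98881304
N(d1) = 0.74334105; N(d2) = 0.68147051
C = S_0' * N(d1) - K * exp(-rT) * N(d2) = 89.66717207 * 0.74334105 - 81.8600 * 0.98881304 * 0.68147051 = 11.4922


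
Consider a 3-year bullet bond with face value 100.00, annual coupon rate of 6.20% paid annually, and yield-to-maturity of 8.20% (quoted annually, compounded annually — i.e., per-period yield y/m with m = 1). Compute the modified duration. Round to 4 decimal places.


Answer: Modified duration = 2.6094

Derivation:
Coupon per period c = face * coupon_rate / m = 6.200000
Periods per year m = 1; per-period yield y/m = 0.082000
Number of cashflows N = 3
Cashflows (t years, CF_t, discount factor 1/(1+y/m)^(m*t), PV):
  t = 1.0000: CF_t = 6.200000, DF = 0.924214, PV = 5.730129
  t = 2.0000: CF_t = 6.200000, DF = 0.854172, PV = 5.295868
  t = 3.0000: CF_t = 106.200000, DF = 0.789438, PV = 83.838352
Price P = sum_t PV_t = 94.864350
First compute Macaulay numerator sum_t t * PV_t:
  t * PV_t at t = 1.0000: 5.730129
  t * PV_t at t = 2.0000: 10.591736
  t * PV_t at t = 3.0000: 251.515057
Macaulay duration D = 267.836923 / 94.864350 = 2.823368
Modified duration = D / (1 + y/m) = 2.823368 / (1 + 0.082000) = 2.609397


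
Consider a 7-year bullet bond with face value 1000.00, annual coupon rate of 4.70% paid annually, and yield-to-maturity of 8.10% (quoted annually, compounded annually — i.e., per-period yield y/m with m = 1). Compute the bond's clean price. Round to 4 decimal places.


Coupon per period c = face * coupon_rate / m = 47.000000
Periods per year m = 1; per-period yield y/m = 0.081000
Number of cashflows N = 7
Cashflows (t years, CF_t, discount factor 1/(1+y/m)^(m*t), PV):
  t = 1.0000: CF_t = 47.000000, DF = 0.925069, PV = 43.478261
  t = 2.0000: CF_t = 47.000000, DF = 0.855753, PV = 40.220408
  t = 3.0000: CF_t = 47.000000, DF = 0.791631, PV = 37.206668
  t = 4.0000: CF_t = 47.000000, DF = 0.732314, PV = 34.418749
  t = 5.0000: CF_t = 47.000000, DF = 0.677441, PV = 31.839731
  t = 6.0000: CF_t = 47.000000, DF = 0.626680, PV = 29.453960
  t = 7.0000: CF_t = 1047.000000, DF = 0.579722, PV = 606.969438
Price P = sum_t PV_t = 823.587214

Answer: Price = 823.5872


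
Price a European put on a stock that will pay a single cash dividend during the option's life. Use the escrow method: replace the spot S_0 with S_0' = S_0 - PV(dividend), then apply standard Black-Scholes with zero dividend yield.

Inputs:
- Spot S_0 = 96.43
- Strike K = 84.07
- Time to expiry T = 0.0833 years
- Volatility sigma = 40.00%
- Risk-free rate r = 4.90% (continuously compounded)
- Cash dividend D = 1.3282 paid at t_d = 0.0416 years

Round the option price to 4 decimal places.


PV(D) = D * exp(-r * t_d) = 1.3282 * 0.99796368 = 1.32549535
S_0' = S_0 - PV(D) = 96.4300 - 1.32549535 = 95.10450465
d1 = (ln(S_0'/K) + (r + sigma^2/2)*T) / (sigma*sqrt(T)) = 1.16133204
d2 = d1 - sigma*sqrt(T) = 1.04588508
exp(-rT) = 0.99592662
N(-d1) = 0.12275345; N(-d2) = 0.14780705
P = K * exp(-rT) * N(-d2) - S_0' * N(-d1) = 84.0700 * 0.99592662 * 0.14780705 - 95.10450465 * 0.12275345 = 0.7011

Answer: Price = 0.7011


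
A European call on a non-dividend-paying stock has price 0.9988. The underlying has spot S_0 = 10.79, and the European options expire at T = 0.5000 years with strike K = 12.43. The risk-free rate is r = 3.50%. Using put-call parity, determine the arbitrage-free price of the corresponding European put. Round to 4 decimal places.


Answer: Put price = 2.4232

Derivation:
Put-call parity: C - P = S_0 * exp(-qT) - K * exp(-rT).
S_0 * exp(-qT) = 10.7900 * 1.00000000 = 10.79000000
K * exp(-rT) = 12.4300 * 0.98265224 = 12.21436729
P = C - S*exp(-qT) + K*exp(-rT)
P = 0.9988 - 10.79000000 + 12.21436729 = 2.4232


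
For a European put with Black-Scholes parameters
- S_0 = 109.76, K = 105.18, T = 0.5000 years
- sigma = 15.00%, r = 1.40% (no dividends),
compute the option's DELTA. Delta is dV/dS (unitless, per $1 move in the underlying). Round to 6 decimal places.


Answer: Delta = -0.301224

Derivation:
d1 = 0.5208830998; d2 = 0.4148170827
phi(d1) = 0.3483323818; exp(-qT) = 1.0000000000; exp(-rT) = 0.9930244429
N(-d1) = 0.3012241046
Delta = -exp(-qT) * N(-d1) = -1.0000000000 * 0.3012241046 = -0.301224


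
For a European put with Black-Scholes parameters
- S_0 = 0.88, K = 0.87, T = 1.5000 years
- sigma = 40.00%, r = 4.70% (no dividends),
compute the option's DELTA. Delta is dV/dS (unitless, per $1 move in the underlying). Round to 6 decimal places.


d1 = 0.4121852243; d2 = -0.0777127242
phi(d1) = 0.3664523196; exp(-qT) = 1.0000000000; exp(-rT) = 0.9319277395
N(-d1) = 0.3401018331
Delta = -exp(-qT) * N(-d1) = -1.0000000000 * 0.3401018331 = -0.340102

Answer: Delta = -0.340102


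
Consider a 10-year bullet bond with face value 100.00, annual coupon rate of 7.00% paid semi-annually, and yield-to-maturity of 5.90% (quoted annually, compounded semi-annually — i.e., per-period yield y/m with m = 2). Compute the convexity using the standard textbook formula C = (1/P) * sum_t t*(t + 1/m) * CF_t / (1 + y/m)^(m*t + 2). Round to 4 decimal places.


Answer: Convexity = 66.3698

Derivation:
Coupon per period c = face * coupon_rate / m = 3.500000
Periods per year m = 2; per-period yield y/m = 0.029500
Number of cashflows N = 20
Cashflows (t years, CF_t, discount factor 1/(1+y/m)^(m*t), PV):
  t = 0.5000: CF_t = 3.500000, DF = 0.971345, PV = 3.399709
  t = 1.0000: CF_t = 3.500000, DF = 0.943512, PV = 3.302291
  t = 1.5000: CF_t = 3.500000, DF = 0.916476, PV = 3.207665
  t = 2.0000: CF_t = 3.500000, DF = 0.890214, PV = 3.115750
  t = 2.5000: CF_t = 3.500000, DF = 0.864706, PV = 3.026469
  t = 3.0000: CF_t = 3.500000, DF = 0.839928, PV = 2.939747
  t = 3.5000: CF_t = 3.500000, DF = 0.815860, PV = 2.855509
  t = 4.0000: CF_t = 3.500000, DF = 0.792482, PV = 2.773686
  t = 4.5000: CF_t = 3.500000, DF = 0.769773, PV = 2.694207
  t = 5.0000: CF_t = 3.500000, DF = 0.747716, PV = 2.617005
  t = 5.5000: CF_t = 3.500000, DF = 0.726290, PV = 2.542015
  t = 6.0000: CF_t = 3.500000, DF = 0.705479, PV = 2.469175
  t = 6.5000: CF_t = 3.500000, DF = 0.685263, PV = 2.398421
  t = 7.0000: CF_t = 3.500000, DF = 0.665627, PV = 2.329695
  t = 7.5000: CF_t = 3.500000, DF = 0.646554, PV = 2.262939
  t = 8.0000: CF_t = 3.500000, DF = 0.628027, PV = 2.198095
  t = 8.5000: CF_t = 3.500000, DF = 0.610031, PV = 2.135109
  t = 9.0000: CF_t = 3.500000, DF = 0.592551, PV = 2.073928
  t = 9.5000: CF_t = 3.500000, DF = 0.575572, PV = 2.014500
  t = 10.0000: CF_t = 103.500000, DF = 0.559079, PV = 57.864650
Price P = sum_t PV_t = 108.220566
Convexity numerator sum_t t*(t + 1/m) * CF_t / (1+y/m)^(m*t + 2):
  t = 0.5000: term = 1.603832
  t = 1.0000: term = 4.673625
  t = 1.5000: term = 9.079408
  t = 2.0000: term = 14.698734
  t = 2.5000: term = 21.416320
  t = 3.0000: term = 29.123699
  t = 3.5000: term = 37.718892
  t = 4.0000: term = 47.106088
  t = 4.5000: term = 57.195347
  t = 5.0000: term = 67.902307
  t = 5.5000: term = 79.147905
  t = 6.0000: term = 90.858118
  t = 6.5000: term = 102.963709
  t = 7.0000: term = 115.399980
  t = 7.5000: term = 128.106548
  t = 8.0000: term = 141.027121
  t = 8.5000: term = 154.109287
  t = 9.0000: term = 167.304314
  t = 9.5000: term = 180.566957
  t = 10.0000: term = 5732.577409
Convexity = (1/P) * sum = 7182.579601 / 108.220566 = 66.369821


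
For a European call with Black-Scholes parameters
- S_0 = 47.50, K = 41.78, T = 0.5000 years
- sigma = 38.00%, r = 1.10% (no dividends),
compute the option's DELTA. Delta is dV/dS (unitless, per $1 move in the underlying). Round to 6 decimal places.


d1 = 0.6323468185; d2 = 0.3636462417
phi(d1) = 0.3266487702; exp(-qT) = 1.0000000000; exp(-rT) = 0.9945150973
N(d1) = 0.7364198617
Delta = exp(-qT) * N(d1) = 1.0000000000 * 0.7364198617 = 0.736420

Answer: Delta = 0.736420


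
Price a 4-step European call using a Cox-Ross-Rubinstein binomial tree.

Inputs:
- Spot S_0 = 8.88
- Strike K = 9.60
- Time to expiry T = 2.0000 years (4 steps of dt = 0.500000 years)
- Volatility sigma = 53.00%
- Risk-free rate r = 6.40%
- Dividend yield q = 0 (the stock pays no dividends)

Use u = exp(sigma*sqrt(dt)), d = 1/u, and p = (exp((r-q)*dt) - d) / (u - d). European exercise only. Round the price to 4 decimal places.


dt = T/N = 0.500000
u = exp(sigma*sqrt(dt)) = 1.454652; d = 1/u = 0.687450
p = (exp((r-q)*dt) - d) / (u - d) = 0.449774
Discount per step: exp(-r*dt) = 0.968507
Stock lattice S(k, i) with i counting down-moves:
  k=0: S(0,0) = 8.8800
  k=1: S(1,0) = 12.9173; S(1,1) = 6.1046
  k=2: S(2,0) = 18.7902; S(2,1) = 8.8800; S(2,2) = 4.1966
  k=3: S(3,0) = 27.3332; S(3,1) = 12.9173; S(3,2) = 6.1046; S(3,3) = 2.8849
  k=4: S(4,0) = 39.7603; S(4,1) = 18.7902; S(4,2) = 8.8800; S(4,3) = 4.1966; S(4,4) = 1.9832
Terminal payoffs V(N, i) = max(S_T - K, 0):
  V(4,0) = 30.160260; V(4,1) = 9.190187; V(4,2) = 0.000000; V(4,3) = 0.000000; V(4,4) = 0.000000
Backward induction: V(k, i) = exp(-r*dt) * [p * V(k+1, i) + (1-p) * V(k+1, i+1)].
  V(3,0) = exp(-r*dt) * [p*30.160260 + (1-p)*9.190187] = 18.035517
  V(3,1) = exp(-r*dt) * [p*9.190187 + (1-p)*0.000000] = 4.003331
  V(3,2) = exp(-r*dt) * [p*0.000000 + (1-p)*0.000000] = 0.000000
  V(3,3) = exp(-r*dt) * [p*0.000000 + (1-p)*0.000000] = 0.000000
  V(2,0) = exp(-r*dt) * [p*18.035517 + (1-p)*4.003331] = 9.989804
  V(2,1) = exp(-r*dt) * [p*4.003331 + (1-p)*0.000000] = 1.743889
  V(2,2) = exp(-r*dt) * [p*0.000000 + (1-p)*0.000000] = 0.000000
  V(1,0) = exp(-r*dt) * [p*9.989804 + (1-p)*1.743889] = 5.280965
  V(1,1) = exp(-r*dt) * [p*1.743889 + (1-p)*0.000000] = 0.759654
  V(0,0) = exp(-r*dt) * [p*5.280965 + (1-p)*0.759654] = 2.705255

Answer: Price = V(0,0) = 2.7053


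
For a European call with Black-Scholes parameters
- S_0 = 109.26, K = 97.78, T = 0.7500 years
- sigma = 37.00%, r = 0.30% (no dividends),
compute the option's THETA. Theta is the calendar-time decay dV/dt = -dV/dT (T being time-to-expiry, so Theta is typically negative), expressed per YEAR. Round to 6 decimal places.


Answer: Theta = -8.329224

Derivation:
d1 = 0.5136788513; d2 = 0.1932494519
phi(d1) = 0.3496329062; exp(-qT) = 1.0000000000; exp(-rT) = 0.9977525294
Theta = -S*exp(-qT)*phi(d1)*sigma/(2*sqrt(T)) - r*K*exp(-rT)*N(d2) + q*S*exp(-qT)*N(d1)
N(d1) = 0.6962617298; N(d2) = 0.5766181942; sqrt(T) = 0.8660254038
Term 1 = -109.2600 * 1.0000000000 * 0.3496329062 * 0.3700 / (2 * 0.8660254038) = -8.1604591104
Term 2 = -0.0030 * 97.7800 * 0.9977525294 * 0.5766181942 = -0.1687650323
Term 3 = 0 (no dividend yield, q = 0)
Theta = -8.1604591104 + (-0.1687650323) + (0.0000000000) = -8.329224


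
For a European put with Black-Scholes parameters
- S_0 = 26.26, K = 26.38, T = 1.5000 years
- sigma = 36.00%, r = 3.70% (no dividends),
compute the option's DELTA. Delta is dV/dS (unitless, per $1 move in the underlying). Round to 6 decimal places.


Answer: Delta = -0.368439

Derivation:
d1 = 0.3359899796; d2 = -0.1049181741
phi(d1) = 0.3770478538; exp(-qT) = 1.0000000000; exp(-rT) = 0.9460120237
N(-d1) = 0.3684392114
Delta = -exp(-qT) * N(-d1) = -1.0000000000 * 0.3684392114 = -0.368439


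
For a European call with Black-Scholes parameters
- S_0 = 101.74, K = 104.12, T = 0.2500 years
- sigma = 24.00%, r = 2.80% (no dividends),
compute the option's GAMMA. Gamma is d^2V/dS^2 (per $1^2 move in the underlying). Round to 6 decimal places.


d1 = -0.0743628394; d2 = -0.1943628394
phi(d1) = 0.3978407620; exp(-qT) = 1.0000000000; exp(-rT) = 0.9930244429
Gamma = exp(-qT) * phi(d1) / (S * sigma * sqrt(T)) = 1.0000000000 * 0.3978407620 / (101.7400 * 0.2400 * 0.5000000000) = 0.032586

Answer: Gamma = 0.032586


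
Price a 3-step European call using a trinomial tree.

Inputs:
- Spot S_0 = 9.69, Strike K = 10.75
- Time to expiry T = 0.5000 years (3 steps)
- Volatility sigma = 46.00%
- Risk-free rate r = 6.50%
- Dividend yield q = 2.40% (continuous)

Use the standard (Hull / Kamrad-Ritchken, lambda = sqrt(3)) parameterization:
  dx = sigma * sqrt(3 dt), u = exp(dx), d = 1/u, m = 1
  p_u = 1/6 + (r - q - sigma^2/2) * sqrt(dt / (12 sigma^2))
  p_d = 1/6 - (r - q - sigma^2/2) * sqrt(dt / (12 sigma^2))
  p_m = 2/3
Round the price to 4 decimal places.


dt = T/N = 0.166667; dx = sigma*sqrt(3*dt) = 0.325269
u = exp(dx) = 1.384403; d = 1/u = 0.722333
p_u = 0.150065, p_m = 0.666667, p_d = 0.183268
Discount per step: exp(-r*dt) = 0.989225
Stock lattice S(k, j) with j the centered position index:
  k=0: S(0,+0) = 9.6900
  k=1: S(1,-1) = 6.9994; S(1,+0) = 9.6900; S(1,+1) = 13.4149
  k=2: S(2,-2) = 5.0559; S(2,-1) = 6.9994; S(2,+0) = 9.6900; S(2,+1) = 13.4149; S(2,+2) = 18.5716
  k=3: S(3,-3) = 3.6520; S(3,-2) = 5.0559; S(3,-1) = 6.9994; S(3,+0) = 9.6900; S(3,+1) = 13.4149; S(3,+2) = 18.5716; S(3,+3) = 25.7106
Terminal payoffs V(N, j) = max(S_T - K, 0):
  V(3,-3) = 0.000000; V(3,-2) = 0.000000; V(3,-1) = 0.000000; V(3,+0) = 0.000000; V(3,+1) = 2.664867; V(3,+2) = 7.821584; V(3,+3) = 14.960560
Backward induction: V(k, j) = exp(-r*dt) * [p_u * V(k+1, j+1) + p_m * V(k+1, j) + p_d * V(k+1, j-1)]
  V(2,-2) = exp(-r*dt) * [p_u*0.000000 + p_m*0.000000 + p_d*0.000000] = 0.000000
  V(2,-1) = exp(-r*dt) * [p_u*0.000000 + p_m*0.000000 + p_d*0.000000] = 0.000000
  V(2,+0) = exp(-r*dt) * [p_u*2.664867 + p_m*0.000000 + p_d*0.000000] = 0.395594
  V(2,+1) = exp(-r*dt) * [p_u*7.821584 + p_m*2.664867 + p_d*0.000000] = 2.918535
  V(2,+2) = exp(-r*dt) * [p_u*14.960560 + p_m*7.821584 + p_d*2.664867] = 7.862195
  V(1,-1) = exp(-r*dt) * [p_u*0.395594 + p_m*0.000000 + p_d*0.000000] = 0.058725
  V(1,+0) = exp(-r*dt) * [p_u*2.918535 + p_m*0.395594 + p_d*0.000000] = 0.694139
  V(1,+1) = exp(-r*dt) * [p_u*7.862195 + p_m*2.918535 + p_d*0.395594] = 3.163572
  V(0,+0) = exp(-r*dt) * [p_u*3.163572 + p_m*0.694139 + p_d*0.058725] = 0.938046

Answer: Price = V(0,0) = 0.9380


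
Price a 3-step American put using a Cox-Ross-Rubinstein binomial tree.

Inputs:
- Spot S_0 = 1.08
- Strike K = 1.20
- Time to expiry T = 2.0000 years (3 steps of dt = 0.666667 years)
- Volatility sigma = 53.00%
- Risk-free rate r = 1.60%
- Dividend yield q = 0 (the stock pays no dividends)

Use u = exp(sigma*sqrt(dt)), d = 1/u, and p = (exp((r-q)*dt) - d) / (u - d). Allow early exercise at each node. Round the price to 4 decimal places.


Answer: Price = V(0,0) = 0.3966

Derivation:
dt = T/N = 0.666667
u = exp(sigma*sqrt(dt)) = 1.541480; d = 1/u = 0.648727
p = (exp((r-q)*dt) - d) / (u - d) = 0.405483
Discount per step: exp(-r*dt) = 0.989390
Stock lattice S(k, i) with i counting down-moves:
  k=0: S(0,0) = 1.0800
  k=1: S(1,0) = 1.6648; S(1,1) = 0.7006
  k=2: S(2,0) = 2.5663; S(2,1) = 1.0800; S(2,2) = 0.4545
  k=3: S(3,0) = 3.9558; S(3,1) = 1.6648; S(3,2) = 0.7006; S(3,3) = 0.2949
Terminal payoffs V(N, i) = max(K - S_T, 0):
  V(3,0) = 0.000000; V(3,1) = 0.000000; V(3,2) = 0.499375; V(3,3) = 0.905144
Backward induction: V(k, i) = exp(-r*dt) * [p * V(k+1, i) + (1-p) * V(k+1, i+1)]; then take max(V_cont, immediate exercise) for American.
  V(2,0) = exp(-r*dt) * [p*0.000000 + (1-p)*0.000000] = 0.000000; exercise = 0.000000; V(2,0) = max -> 0.000000
  V(2,1) = exp(-r*dt) * [p*0.000000 + (1-p)*0.499375] = 0.293737; exercise = 0.120000; V(2,1) = max -> 0.293737
  V(2,2) = exp(-r*dt) * [p*0.499375 + (1-p)*0.905144] = 0.732753; exercise = 0.745485; V(2,2) = max -> 0.745485
  V(1,0) = exp(-r*dt) * [p*0.000000 + (1-p)*0.293737] = 0.172778; exercise = 0.000000; V(1,0) = max -> 0.172778
  V(1,1) = exp(-r*dt) * [p*0.293737 + (1-p)*0.745485] = 0.556343; exercise = 0.499375; V(1,1) = max -> 0.556343
  V(0,0) = exp(-r*dt) * [p*0.172778 + (1-p)*0.556343] = 0.396561; exercise = 0.120000; V(0,0) = max -> 0.396561


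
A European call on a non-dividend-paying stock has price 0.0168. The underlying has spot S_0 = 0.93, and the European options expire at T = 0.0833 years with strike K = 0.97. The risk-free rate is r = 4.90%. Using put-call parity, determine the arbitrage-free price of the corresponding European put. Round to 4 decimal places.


Answer: Put price = 0.0528

Derivation:
Put-call parity: C - P = S_0 * exp(-qT) - K * exp(-rT).
S_0 * exp(-qT) = 0.9300 * 1.00000000 = 0.93000000
K * exp(-rT) = 0.9700 * 0.99592662 = 0.96604882
P = C - S*exp(-qT) + K*exp(-rT)
P = 0.0168 - 0.93000000 + 0.96604882 = 0.0528
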